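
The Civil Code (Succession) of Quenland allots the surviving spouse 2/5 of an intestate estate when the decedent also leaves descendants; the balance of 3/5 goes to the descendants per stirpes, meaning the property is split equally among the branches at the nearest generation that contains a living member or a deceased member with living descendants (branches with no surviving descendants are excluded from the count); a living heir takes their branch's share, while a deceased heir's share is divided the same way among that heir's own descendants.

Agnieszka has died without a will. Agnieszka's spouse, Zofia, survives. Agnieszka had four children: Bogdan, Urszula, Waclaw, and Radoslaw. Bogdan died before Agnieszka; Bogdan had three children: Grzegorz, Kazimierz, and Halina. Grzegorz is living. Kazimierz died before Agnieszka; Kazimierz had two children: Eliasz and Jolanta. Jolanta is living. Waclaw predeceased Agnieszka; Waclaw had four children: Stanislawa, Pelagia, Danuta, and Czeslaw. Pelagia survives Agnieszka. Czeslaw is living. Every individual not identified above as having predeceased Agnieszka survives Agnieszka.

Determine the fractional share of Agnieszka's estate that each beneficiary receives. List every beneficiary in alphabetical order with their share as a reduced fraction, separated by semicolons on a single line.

Czeslaw 3/80; Danuta 3/80; Eliasz 1/40; Grzegorz 1/20; Halina 1/20; Jolanta 1/40; Pelagia 3/80; Radoslaw 3/20; Stanislawa 3/80; Urszula 3/20; Zofia 2/5

Zofia, as surviving spouse, takes 2/5.
The remaining 3/5 passes to Agnieszka's descendants per stirpes.
The 3/5 is divided into 4 equal shares of 3/20 among Bogdan, Urszula, Waclaw, Radoslaw.
Bogdan predeceased; the 3/20 allotted to Bogdan's branch passes to Bogdan's issue by representation.
The 3/20 is divided into 3 equal shares of 1/20 among Grzegorz, Kazimierz, Halina.
Grzegorz is living and takes 1/20.
Kazimierz predeceased; the 1/20 allotted to Kazimierz's branch passes to Kazimierz's issue by representation.
The 1/20 is divided into 2 equal shares of 1/40 among Eliasz, Jolanta.
Eliasz is living and takes 1/40.
Jolanta is living and takes 1/40.
Halina is living and takes 1/20.
Urszula is living and takes 3/20.
Waclaw predeceased; the 3/20 allotted to Waclaw's branch passes to Waclaw's issue by representation.
The 3/20 is divided into 4 equal shares of 3/80 among Stanislawa, Pelagia, Danuta, Czeslaw.
Stanislawa is living and takes 3/80.
Pelagia is living and takes 3/80.
Danuta is living and takes 3/80.
Czeslaw is living and takes 3/80.
Radoslaw is living and takes 3/20.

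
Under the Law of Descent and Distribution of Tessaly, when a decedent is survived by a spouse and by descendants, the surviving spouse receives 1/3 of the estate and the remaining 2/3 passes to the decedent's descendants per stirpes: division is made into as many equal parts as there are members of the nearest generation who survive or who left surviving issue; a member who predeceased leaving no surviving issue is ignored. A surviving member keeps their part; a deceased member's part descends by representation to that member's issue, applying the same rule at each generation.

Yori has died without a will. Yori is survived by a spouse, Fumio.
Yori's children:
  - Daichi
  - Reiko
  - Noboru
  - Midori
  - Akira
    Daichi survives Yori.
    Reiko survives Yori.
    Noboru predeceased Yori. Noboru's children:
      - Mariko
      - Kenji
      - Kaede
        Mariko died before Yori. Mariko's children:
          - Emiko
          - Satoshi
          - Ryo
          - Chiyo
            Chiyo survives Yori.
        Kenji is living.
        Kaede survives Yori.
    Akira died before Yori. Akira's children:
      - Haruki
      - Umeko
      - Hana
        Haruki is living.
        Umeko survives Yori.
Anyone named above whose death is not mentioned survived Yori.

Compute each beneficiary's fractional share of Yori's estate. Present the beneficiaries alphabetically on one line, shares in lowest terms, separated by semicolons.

Chiyo 1/90; Daichi 2/15; Emiko 1/90; Fumio 1/3; Hana 2/45; Haruki 2/45; Kaede 2/45; Kenji 2/45; Midori 2/15; Reiko 2/15; Ryo 1/90; Satoshi 1/90; Umeko 2/45

Fumio, as surviving spouse, takes 1/3.
The remaining 2/3 passes to Yori's descendants per stirpes.
The 2/3 is divided into 5 equal shares of 2/15 among Daichi, Reiko, Noboru, Midori, Akira.
Daichi is living and takes 2/15.
Reiko is living and takes 2/15.
Noboru predeceased; the 2/15 allotted to Noboru's branch passes to Noboru's issue by representation.
The 2/15 is divided into 3 equal shares of 2/45 among Mariko, Kenji, Kaede.
Mariko predeceased; the 2/45 allotted to Mariko's branch passes to Mariko's issue by representation.
The 2/45 is divided into 4 equal shares of 1/90 among Emiko, Satoshi, Ryo, Chiyo.
Emiko is living and takes 1/90.
Satoshi is living and takes 1/90.
Ryo is living and takes 1/90.
Chiyo is living and takes 1/90.
Kenji is living and takes 2/45.
Kaede is living and takes 2/45.
Midori is living and takes 2/15.
Akira predeceased; the 2/15 allotted to Akira's branch passes to Akira's issue by representation.
The 2/15 is divided into 3 equal shares of 2/45 among Haruki, Umeko, Hana.
Haruki is living and takes 2/45.
Umeko is living and takes 2/45.
Hana is living and takes 2/45.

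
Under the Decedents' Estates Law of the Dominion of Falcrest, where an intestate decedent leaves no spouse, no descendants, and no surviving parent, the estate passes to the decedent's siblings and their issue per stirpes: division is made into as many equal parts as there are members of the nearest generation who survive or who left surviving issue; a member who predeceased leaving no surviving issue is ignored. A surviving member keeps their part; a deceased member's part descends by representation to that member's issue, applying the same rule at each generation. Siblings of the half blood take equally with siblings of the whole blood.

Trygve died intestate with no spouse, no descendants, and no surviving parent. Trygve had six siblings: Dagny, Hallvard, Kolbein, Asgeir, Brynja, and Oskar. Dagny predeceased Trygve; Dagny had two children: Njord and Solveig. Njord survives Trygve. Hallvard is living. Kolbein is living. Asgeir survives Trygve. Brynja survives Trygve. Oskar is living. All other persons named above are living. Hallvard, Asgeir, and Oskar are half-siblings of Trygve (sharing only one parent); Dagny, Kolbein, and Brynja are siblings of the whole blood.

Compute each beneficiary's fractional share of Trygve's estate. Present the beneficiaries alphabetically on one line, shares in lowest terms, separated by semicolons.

Asgeir 1/6; Brynja 1/6; Hallvard 1/6; Kolbein 1/6; Njord 1/12; Oskar 1/6; Solveig 1/12

No spouse, descendants, or parent survives, so the estate passes to Trygve's siblings per stirpes.
Half-blood and whole-blood siblings take equally under the stated rule.
The estate is divided into 6 equal shares of 1/6 among Dagny, Hallvard, Kolbein, Asgeir, Brynja, Oskar.
Dagny predeceased; the 1/6 allotted to Dagny's branch passes to Dagny's issue by representation.
The 1/6 is divided into 2 equal shares of 1/12 among Njord, Solveig.
Njord is living and takes 1/12.
Solveig is living and takes 1/12.
Hallvard is living and takes 1/6.
Kolbein is living and takes 1/6.
Asgeir is living and takes 1/6.
Brynja is living and takes 1/6.
Oskar is living and takes 1/6.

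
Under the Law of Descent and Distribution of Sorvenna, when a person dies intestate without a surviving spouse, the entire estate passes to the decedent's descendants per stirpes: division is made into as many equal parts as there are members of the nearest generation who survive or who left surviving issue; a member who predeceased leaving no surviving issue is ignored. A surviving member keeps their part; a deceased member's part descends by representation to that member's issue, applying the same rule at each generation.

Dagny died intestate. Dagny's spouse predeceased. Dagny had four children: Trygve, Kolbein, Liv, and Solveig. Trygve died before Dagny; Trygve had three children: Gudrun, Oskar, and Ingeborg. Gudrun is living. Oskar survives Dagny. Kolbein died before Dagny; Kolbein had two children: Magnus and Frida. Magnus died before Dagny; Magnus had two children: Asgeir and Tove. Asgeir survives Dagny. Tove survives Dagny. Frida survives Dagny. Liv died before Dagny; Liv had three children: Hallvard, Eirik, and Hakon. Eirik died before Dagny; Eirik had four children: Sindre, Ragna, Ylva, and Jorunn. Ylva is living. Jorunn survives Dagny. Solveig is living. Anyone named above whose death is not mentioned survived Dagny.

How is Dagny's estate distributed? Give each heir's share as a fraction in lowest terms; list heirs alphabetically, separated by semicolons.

There is no surviving spouse, so the entire estate passes to Dagny's descendants per stirpes.
The estate is divided into 4 equal shares of 1/4 among Trygve, Kolbein, Liv, Solveig.
Trygve predeceased; the 1/4 allotted to Trygve's branch passes to Trygve's issue by representation.
The 1/4 is divided into 3 equal shares of 1/12 among Gudrun, Oskar, Ingeborg.
Gudrun is living and takes 1/12.
Oskar is living and takes 1/12.
Ingeborg is living and takes 1/12.
Kolbein predeceased; the 1/4 allotted to Kolbein's branch passes to Kolbein's issue by representation.
The 1/4 is divided into 2 equal shares of 1/8 among Magnus, Frida.
Magnus predeceased; the 1/8 allotted to Magnus's branch passes to Magnus's issue by representation.
The 1/8 is divided into 2 equal shares of 1/16 among Asgeir, Tove.
Asgeir is living and takes 1/16.
Tove is living and takes 1/16.
Frida is living and takes 1/8.
Liv predeceased; the 1/4 allotted to Liv's branch passes to Liv's issue by representation.
The 1/4 is divided into 3 equal shares of 1/12 among Hallvard, Eirik, Hakon.
Hallvard is living and takes 1/12.
Eirik predeceased; the 1/12 allotted to Eirik's branch passes to Eirik's issue by representation.
The 1/12 is divided into 4 equal shares of 1/48 among Sindre, Ragna, Ylva, Jorunn.
Sindre is living and takes 1/48.
Ragna is living and takes 1/48.
Ylva is living and takes 1/48.
Jorunn is living and takes 1/48.
Hakon is living and takes 1/12.
Solveig is living and takes 1/4.

Asgeir 1/16; Frida 1/8; Gudrun 1/12; Hakon 1/12; Hallvard 1/12; Ingeborg 1/12; Jorunn 1/48; Oskar 1/12; Ragna 1/48; Sindre 1/48; Solveig 1/4; Tove 1/16; Ylva 1/48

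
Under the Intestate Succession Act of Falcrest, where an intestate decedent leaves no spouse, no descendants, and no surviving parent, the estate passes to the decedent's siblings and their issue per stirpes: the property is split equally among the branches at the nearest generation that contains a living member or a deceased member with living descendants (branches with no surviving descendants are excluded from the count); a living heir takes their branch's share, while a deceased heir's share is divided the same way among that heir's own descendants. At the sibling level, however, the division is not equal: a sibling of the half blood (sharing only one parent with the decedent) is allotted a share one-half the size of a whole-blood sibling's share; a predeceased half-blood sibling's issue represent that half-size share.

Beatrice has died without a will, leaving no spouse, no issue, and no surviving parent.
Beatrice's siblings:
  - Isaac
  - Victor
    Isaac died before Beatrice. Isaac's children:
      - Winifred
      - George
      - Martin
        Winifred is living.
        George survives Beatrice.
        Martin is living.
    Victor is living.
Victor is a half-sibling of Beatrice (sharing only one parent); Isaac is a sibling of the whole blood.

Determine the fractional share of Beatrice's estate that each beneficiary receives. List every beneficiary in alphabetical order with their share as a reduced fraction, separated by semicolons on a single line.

George 2/9; Martin 2/9; Victor 1/3; Winifred 2/9

No spouse, descendants, or parent survives, so the estate passes to Beatrice's siblings per stirpes.
Half-blood siblings count for one-half the weight of whole-blood siblings at the initial division.
Dividing 1 in proportion to weights (total weight 3/2): Isaac (weight 1) → 2/3; Victor (weight 1/2) → 1/3.
Isaac predeceased; the 2/3 allotted to Isaac's branch passes to Isaac's issue by representation.
The 2/3 is divided into 3 equal shares of 2/9 among Winifred, George, Martin.
Winifred is living and takes 2/9.
George is living and takes 2/9.
Martin is living and takes 2/9.
Victor is living and takes 1/3.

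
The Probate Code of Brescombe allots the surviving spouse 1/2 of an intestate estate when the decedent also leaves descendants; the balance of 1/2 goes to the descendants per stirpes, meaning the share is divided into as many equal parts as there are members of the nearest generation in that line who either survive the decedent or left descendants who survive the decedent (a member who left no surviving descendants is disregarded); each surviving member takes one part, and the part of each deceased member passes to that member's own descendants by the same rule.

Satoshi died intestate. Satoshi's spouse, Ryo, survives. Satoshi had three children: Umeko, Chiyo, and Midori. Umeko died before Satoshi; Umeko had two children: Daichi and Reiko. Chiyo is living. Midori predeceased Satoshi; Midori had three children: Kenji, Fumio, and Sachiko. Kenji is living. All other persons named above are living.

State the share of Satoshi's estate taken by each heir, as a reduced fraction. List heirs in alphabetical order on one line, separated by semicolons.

Ryo, as surviving spouse, takes 1/2.
The remaining 1/2 passes to Satoshi's descendants per stirpes.
The 1/2 is divided into 3 equal shares of 1/6 among Umeko, Chiyo, Midori.
Umeko predeceased; the 1/6 allotted to Umeko's branch passes to Umeko's issue by representation.
The 1/6 is divided into 2 equal shares of 1/12 among Daichi, Reiko.
Daichi is living and takes 1/12.
Reiko is living and takes 1/12.
Chiyo is living and takes 1/6.
Midori predeceased; the 1/6 allotted to Midori's branch passes to Midori's issue by representation.
The 1/6 is divided into 3 equal shares of 1/18 among Kenji, Fumio, Sachiko.
Kenji is living and takes 1/18.
Fumio is living and takes 1/18.
Sachiko is living and takes 1/18.

Chiyo 1/6; Daichi 1/12; Fumio 1/18; Kenji 1/18; Reiko 1/12; Ryo 1/2; Sachiko 1/18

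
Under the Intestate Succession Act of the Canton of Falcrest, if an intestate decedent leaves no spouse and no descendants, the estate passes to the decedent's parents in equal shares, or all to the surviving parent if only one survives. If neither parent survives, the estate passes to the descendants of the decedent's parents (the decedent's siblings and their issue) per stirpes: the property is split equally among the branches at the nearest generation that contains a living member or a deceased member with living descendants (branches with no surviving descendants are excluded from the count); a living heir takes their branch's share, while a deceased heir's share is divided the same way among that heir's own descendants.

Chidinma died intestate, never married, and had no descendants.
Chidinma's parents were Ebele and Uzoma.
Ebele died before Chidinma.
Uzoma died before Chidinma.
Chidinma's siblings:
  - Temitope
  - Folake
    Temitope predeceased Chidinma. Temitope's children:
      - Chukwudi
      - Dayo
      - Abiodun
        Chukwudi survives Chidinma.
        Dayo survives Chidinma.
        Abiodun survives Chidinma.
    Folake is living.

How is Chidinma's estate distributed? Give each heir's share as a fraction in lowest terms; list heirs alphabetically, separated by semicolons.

Neither parent survives and there are no descendants, so the estate passes to Chidinma's siblings and their issue per stirpes.
The estate is divided into 2 equal shares of 1/2 among Temitope, Folake.
Temitope predeceased; the 1/2 allotted to Temitope's branch passes to Temitope's issue by representation.
The 1/2 is divided into 3 equal shares of 1/6 among Chukwudi, Dayo, Abiodun.
Chukwudi is living and takes 1/6.
Dayo is living and takes 1/6.
Abiodun is living and takes 1/6.
Folake is living and takes 1/2.

Abiodun 1/6; Chukwudi 1/6; Dayo 1/6; Folake 1/2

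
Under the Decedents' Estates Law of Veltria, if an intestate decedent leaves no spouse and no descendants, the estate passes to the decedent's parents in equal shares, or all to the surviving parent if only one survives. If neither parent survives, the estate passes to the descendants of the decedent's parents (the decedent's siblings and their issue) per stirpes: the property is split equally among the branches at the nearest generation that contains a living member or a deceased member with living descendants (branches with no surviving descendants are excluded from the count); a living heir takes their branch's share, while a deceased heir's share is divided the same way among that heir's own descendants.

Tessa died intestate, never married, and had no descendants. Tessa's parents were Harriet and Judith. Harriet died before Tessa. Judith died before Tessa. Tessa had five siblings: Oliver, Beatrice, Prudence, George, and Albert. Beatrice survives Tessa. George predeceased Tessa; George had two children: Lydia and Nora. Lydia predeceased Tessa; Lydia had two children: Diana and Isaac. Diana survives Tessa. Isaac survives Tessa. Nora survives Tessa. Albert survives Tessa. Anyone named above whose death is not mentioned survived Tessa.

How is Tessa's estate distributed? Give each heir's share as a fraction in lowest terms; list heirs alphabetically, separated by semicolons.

Albert 1/5; Beatrice 1/5; Diana 1/20; Isaac 1/20; Nora 1/10; Oliver 1/5; Prudence 1/5

Neither parent survives and there are no descendants, so the estate passes to Tessa's siblings and their issue per stirpes.
The estate is divided into 5 equal shares of 1/5 among Oliver, Beatrice, Prudence, George, Albert.
Oliver is living and takes 1/5.
Beatrice is living and takes 1/5.
Prudence is living and takes 1/5.
George predeceased; the 1/5 allotted to George's branch passes to George's issue by representation.
The 1/5 is divided into 2 equal shares of 1/10 among Lydia, Nora.
Lydia predeceased; the 1/10 allotted to Lydia's branch passes to Lydia's issue by representation.
The 1/10 is divided into 2 equal shares of 1/20 among Diana, Isaac.
Diana is living and takes 1/20.
Isaac is living and takes 1/20.
Nora is living and takes 1/10.
Albert is living and takes 1/5.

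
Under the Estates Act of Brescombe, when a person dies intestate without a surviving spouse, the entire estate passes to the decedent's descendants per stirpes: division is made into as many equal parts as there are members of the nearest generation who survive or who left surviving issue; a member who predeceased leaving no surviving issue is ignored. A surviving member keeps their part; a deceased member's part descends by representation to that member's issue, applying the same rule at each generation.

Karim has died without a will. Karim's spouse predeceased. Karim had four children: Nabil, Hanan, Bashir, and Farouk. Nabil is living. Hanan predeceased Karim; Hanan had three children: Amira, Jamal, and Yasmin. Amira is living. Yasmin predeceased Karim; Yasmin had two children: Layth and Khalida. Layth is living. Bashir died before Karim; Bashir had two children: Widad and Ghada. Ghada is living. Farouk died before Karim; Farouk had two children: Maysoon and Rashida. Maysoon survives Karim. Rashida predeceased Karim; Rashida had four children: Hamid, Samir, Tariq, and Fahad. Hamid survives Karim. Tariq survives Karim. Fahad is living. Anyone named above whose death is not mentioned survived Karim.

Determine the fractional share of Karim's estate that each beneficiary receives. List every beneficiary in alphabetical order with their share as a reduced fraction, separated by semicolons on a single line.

There is no surviving spouse, so the entire estate passes to Karim's descendants per stirpes.
The estate is divided into 4 equal shares of 1/4 among Nabil, Hanan, Bashir, Farouk.
Nabil is living and takes 1/4.
Hanan predeceased; the 1/4 allotted to Hanan's branch passes to Hanan's issue by representation.
The 1/4 is divided into 3 equal shares of 1/12 among Amira, Jamal, Yasmin.
Amira is living and takes 1/12.
Jamal is living and takes 1/12.
Yasmin predeceased; the 1/12 allotted to Yasmin's branch passes to Yasmin's issue by representation.
The 1/12 is divided into 2 equal shares of 1/24 among Layth, Khalida.
Layth is living and takes 1/24.
Khalida is living and takes 1/24.
Bashir predeceased; the 1/4 allotted to Bashir's branch passes to Bashir's issue by representation.
The 1/4 is divided into 2 equal shares of 1/8 among Widad, Ghada.
Widad is living and takes 1/8.
Ghada is living and takes 1/8.
Farouk predeceased; the 1/4 allotted to Farouk's branch passes to Farouk's issue by representation.
The 1/4 is divided into 2 equal shares of 1/8 among Maysoon, Rashida.
Maysoon is living and takes 1/8.
Rashida predeceased; the 1/8 allotted to Rashida's branch passes to Rashida's issue by representation.
The 1/8 is divided into 4 equal shares of 1/32 among Hamid, Samir, Tariq, Fahad.
Hamid is living and takes 1/32.
Samir is living and takes 1/32.
Tariq is living and takes 1/32.
Fahad is living and takes 1/32.

Amira 1/12; Fahad 1/32; Ghada 1/8; Hamid 1/32; Jamal 1/12; Khalida 1/24; Layth 1/24; Maysoon 1/8; Nabil 1/4; Samir 1/32; Tariq 1/32; Widad 1/8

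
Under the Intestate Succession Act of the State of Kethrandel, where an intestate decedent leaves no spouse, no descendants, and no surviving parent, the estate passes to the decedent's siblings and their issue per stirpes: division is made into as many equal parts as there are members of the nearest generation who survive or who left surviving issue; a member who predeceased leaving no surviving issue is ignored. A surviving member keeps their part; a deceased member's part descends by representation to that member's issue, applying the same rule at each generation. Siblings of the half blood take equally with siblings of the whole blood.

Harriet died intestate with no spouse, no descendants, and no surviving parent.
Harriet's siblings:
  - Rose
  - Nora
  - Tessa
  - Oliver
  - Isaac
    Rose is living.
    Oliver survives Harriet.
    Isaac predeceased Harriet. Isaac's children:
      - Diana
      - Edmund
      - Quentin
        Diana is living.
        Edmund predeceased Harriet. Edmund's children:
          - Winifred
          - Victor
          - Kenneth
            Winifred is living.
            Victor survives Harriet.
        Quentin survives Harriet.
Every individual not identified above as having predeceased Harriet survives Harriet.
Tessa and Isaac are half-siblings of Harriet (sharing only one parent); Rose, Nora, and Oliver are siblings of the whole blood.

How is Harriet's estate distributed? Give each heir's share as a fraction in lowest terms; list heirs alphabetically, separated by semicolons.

Diana 1/15; Kenneth 1/45; Nora 1/5; Oliver 1/5; Quentin 1/15; Rose 1/5; Tessa 1/5; Victor 1/45; Winifred 1/45

No spouse, descendants, or parent survives, so the estate passes to Harriet's siblings per stirpes.
Half-blood and whole-blood siblings take equally under the stated rule.
The estate is divided into 5 equal shares of 1/5 among Rose, Nora, Tessa, Oliver, Isaac.
Rose is living and takes 1/5.
Nora is living and takes 1/5.
Tessa is living and takes 1/5.
Oliver is living and takes 1/5.
Isaac predeceased; the 1/5 allotted to Isaac's branch passes to Isaac's issue by representation.
The 1/5 is divided into 3 equal shares of 1/15 among Diana, Edmund, Quentin.
Diana is living and takes 1/15.
Edmund predeceased; the 1/15 allotted to Edmund's branch passes to Edmund's issue by representation.
The 1/15 is divided into 3 equal shares of 1/45 among Winifred, Victor, Kenneth.
Winifred is living and takes 1/45.
Victor is living and takes 1/45.
Kenneth is living and takes 1/45.
Quentin is living and takes 1/15.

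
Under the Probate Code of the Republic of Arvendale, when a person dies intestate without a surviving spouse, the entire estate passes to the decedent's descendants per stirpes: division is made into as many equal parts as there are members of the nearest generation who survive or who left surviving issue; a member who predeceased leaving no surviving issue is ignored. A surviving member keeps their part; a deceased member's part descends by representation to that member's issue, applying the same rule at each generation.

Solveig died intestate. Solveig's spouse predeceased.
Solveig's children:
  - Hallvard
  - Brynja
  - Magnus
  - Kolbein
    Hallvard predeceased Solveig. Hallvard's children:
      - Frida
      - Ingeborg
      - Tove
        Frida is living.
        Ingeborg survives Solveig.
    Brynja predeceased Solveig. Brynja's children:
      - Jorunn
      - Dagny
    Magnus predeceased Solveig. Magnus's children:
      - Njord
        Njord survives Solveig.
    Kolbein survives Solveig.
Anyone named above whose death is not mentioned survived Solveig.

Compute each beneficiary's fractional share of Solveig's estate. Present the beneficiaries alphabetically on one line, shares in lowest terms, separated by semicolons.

Dagny 1/8; Frida 1/12; Ingeborg 1/12; Jorunn 1/8; Kolbein 1/4; Njord 1/4; Tove 1/12

There is no surviving spouse, so the entire estate passes to Solveig's descendants per stirpes.
The estate is divided into 4 equal shares of 1/4 among Hallvard, Brynja, Magnus, Kolbein.
Hallvard predeceased; the 1/4 allotted to Hallvard's branch passes to Hallvard's issue by representation.
The 1/4 is divided into 3 equal shares of 1/12 among Frida, Ingeborg, Tove.
Frida is living and takes 1/12.
Ingeborg is living and takes 1/12.
Tove is living and takes 1/12.
Brynja predeceased; the 1/4 allotted to Brynja's branch passes to Brynja's issue by representation.
The 1/4 is divided into 2 equal shares of 1/8 among Jorunn, Dagny.
Jorunn is living and takes 1/8.
Dagny is living and takes 1/8.
Magnus predeceased; the 1/4 allotted to Magnus's branch passes to Magnus's issue by representation.
Njord is the sole taker at this level and receives the full 1/4.
Kolbein is living and takes 1/4.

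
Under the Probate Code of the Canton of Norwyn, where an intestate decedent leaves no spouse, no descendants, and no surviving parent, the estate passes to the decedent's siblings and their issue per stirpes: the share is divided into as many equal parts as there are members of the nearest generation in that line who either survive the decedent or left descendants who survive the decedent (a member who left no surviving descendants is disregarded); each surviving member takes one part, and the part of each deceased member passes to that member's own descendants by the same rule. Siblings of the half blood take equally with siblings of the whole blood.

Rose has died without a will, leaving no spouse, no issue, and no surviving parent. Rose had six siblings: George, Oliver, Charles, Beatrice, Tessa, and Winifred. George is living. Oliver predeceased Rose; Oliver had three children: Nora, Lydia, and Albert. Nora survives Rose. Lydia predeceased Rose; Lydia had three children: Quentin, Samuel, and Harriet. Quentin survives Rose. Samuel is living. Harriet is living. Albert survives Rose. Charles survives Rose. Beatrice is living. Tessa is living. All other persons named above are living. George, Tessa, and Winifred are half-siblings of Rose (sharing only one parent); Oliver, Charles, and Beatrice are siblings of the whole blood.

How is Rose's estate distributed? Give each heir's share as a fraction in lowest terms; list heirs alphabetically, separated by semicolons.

No spouse, descendants, or parent survives, so the estate passes to Rose's siblings per stirpes.
Half-blood and whole-blood siblings take equally under the stated rule.
The estate is divided into 6 equal shares of 1/6 among George, Oliver, Charles, Beatrice, Tessa, Winifred.
George is living and takes 1/6.
Oliver predeceased; the 1/6 allotted to Oliver's branch passes to Oliver's issue by representation.
The 1/6 is divided into 3 equal shares of 1/18 among Nora, Lydia, Albert.
Nora is living and takes 1/18.
Lydia predeceased; the 1/18 allotted to Lydia's branch passes to Lydia's issue by representation.
The 1/18 is divided into 3 equal shares of 1/54 among Quentin, Samuel, Harriet.
Quentin is living and takes 1/54.
Samuel is living and takes 1/54.
Harriet is living and takes 1/54.
Albert is living and takes 1/18.
Charles is living and takes 1/6.
Beatrice is living and takes 1/6.
Tessa is living and takes 1/6.
Winifred is living and takes 1/6.

Albert 1/18; Beatrice 1/6; Charles 1/6; George 1/6; Harriet 1/54; Nora 1/18; Quentin 1/54; Samuel 1/54; Tessa 1/6; Winifred 1/6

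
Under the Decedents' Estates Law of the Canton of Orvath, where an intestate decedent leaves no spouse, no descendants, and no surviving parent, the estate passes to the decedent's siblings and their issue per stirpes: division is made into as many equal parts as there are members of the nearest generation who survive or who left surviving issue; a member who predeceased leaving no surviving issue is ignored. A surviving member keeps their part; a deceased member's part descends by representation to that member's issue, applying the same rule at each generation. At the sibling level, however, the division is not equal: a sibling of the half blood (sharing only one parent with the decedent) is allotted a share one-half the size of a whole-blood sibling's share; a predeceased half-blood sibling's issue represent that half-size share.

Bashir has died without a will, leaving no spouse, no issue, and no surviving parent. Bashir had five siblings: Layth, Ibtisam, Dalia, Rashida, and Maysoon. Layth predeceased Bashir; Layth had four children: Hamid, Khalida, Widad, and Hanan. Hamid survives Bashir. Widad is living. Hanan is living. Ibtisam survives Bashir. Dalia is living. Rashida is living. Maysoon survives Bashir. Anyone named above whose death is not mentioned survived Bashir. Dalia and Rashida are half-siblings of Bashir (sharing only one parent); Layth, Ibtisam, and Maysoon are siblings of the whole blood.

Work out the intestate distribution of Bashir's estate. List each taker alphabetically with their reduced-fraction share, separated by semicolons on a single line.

Dalia 1/8; Hamid 1/16; Hanan 1/16; Ibtisam 1/4; Khalida 1/16; Maysoon 1/4; Rashida 1/8; Widad 1/16

No spouse, descendants, or parent survives, so the estate passes to Bashir's siblings per stirpes.
Half-blood siblings count for one-half the weight of whole-blood siblings at the initial division.
Dividing 1 in proportion to weights (total weight 4): Layth (weight 1) → 1/4; Ibtisam (weight 1) → 1/4; Dalia (weight 1/2) → 1/8; Rashida (weight 1/2) → 1/8; Maysoon (weight 1) → 1/4.
Layth predeceased; the 1/4 allotted to Layth's branch passes to Layth's issue by representation.
The 1/4 is divided into 4 equal shares of 1/16 among Hamid, Khalida, Widad, Hanan.
Hamid is living and takes 1/16.
Khalida is living and takes 1/16.
Widad is living and takes 1/16.
Hanan is living and takes 1/16.
Ibtisam is living and takes 1/4.
Dalia is living and takes 1/8.
Rashida is living and takes 1/8.
Maysoon is living and takes 1/4.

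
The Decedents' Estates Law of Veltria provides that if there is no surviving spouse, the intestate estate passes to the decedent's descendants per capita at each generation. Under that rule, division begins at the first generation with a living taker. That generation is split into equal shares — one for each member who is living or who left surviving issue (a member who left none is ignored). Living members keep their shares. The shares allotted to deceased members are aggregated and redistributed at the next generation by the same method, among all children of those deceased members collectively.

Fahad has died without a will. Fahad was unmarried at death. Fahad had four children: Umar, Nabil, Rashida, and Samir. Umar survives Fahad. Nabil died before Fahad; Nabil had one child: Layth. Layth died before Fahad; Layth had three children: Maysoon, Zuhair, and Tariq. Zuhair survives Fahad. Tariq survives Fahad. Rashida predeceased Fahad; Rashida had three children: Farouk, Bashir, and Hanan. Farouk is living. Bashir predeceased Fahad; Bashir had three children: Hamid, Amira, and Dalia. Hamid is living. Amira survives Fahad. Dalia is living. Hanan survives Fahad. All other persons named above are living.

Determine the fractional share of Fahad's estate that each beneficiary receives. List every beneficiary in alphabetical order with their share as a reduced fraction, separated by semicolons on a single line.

Amira 1/24; Dalia 1/24; Farouk 1/8; Hamid 1/24; Hanan 1/8; Maysoon 1/24; Samir 1/4; Tariq 1/24; Umar 1/4; Zuhair 1/24

There is no surviving spouse, so the entire estate passes to Fahad's descendants per capita at each generation.
At generation 1 (Umar, Nabil, Rashida, Samir) there are 4 shares of (1)/4 = 1/4 each.
Living: Umar and Samir — each takes 1/4.
Deceased: Nabil and Rashida. Their combined 1/2 is pooled and carried to generation 2.
At generation 2 (Layth, Farouk, Bashir, Hanan) there are 4 shares of (1/2)/4 = 1/8 each.
Living: Farouk and Hanan — each takes 1/8.
Deceased: Layth and Bashir. Their combined 1/4 is pooled and carried to generation 3.
At generation 3 (Maysoon, Zuhair, Tariq, Hamid, Amira, Dalia) there are 6 shares of (1/4)/6 = 1/24 each.
Living: Maysoon, Zuhair, Tariq, Hamid, Amira, and Dalia — each takes 1/24.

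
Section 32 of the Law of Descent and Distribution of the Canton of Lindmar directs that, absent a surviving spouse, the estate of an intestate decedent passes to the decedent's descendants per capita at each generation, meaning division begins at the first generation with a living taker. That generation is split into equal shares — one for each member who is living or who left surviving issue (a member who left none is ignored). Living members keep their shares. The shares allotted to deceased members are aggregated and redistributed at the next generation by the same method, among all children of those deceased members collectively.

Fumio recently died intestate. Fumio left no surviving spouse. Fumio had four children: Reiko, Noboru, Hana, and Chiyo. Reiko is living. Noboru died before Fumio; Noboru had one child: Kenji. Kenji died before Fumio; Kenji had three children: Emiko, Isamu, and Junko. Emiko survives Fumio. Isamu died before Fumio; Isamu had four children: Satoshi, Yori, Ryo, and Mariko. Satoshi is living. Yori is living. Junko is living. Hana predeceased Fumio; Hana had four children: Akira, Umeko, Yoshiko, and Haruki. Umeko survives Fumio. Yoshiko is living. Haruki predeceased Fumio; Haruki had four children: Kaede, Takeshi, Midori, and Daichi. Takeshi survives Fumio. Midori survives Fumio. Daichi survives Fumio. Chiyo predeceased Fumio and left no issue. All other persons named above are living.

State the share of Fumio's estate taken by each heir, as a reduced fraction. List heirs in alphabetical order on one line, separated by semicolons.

There is no surviving spouse, so the entire estate passes to Fumio's descendants per capita at each generation.
At generation 1 (Reiko, Noboru, Hana) there are 3 shares of (1)/3 = 1/3 each.
Living: Reiko — each takes 1/3.
Deceased: Noboru and Hana. Their combined 2/3 is pooled and carried to generation 2.
At generation 2 (Kenji, Akira, Umeko, Yoshiko, Haruki) there are 5 shares of (2/3)/5 = 2/15 each.
Living: Akira, Umeko, and Yoshiko — each takes 2/15.
Deceased: Kenji and Haruki. Their combined 4/15 is pooled and carried to generation 3.
At generation 3 (Emiko, Isamu, Junko, Kaede, Takeshi, Midori, Daichi) there are 7 shares of (4/15)/7 = 4/105 each.
Living: Emiko, Junko, Kaede, Takeshi, Midori, and Daichi — each takes 4/105.
Deceased: Isamu. That 4/105 share is carried to generation 4.
At generation 4 (Satoshi, Yori, Ryo, Mariko) there are 4 shares of (4/105)/4 = 1/105 each.
Living: Satoshi, Yori, Ryo, and Mariko — each takes 1/105.

Akira 2/15; Daichi 4/105; Emiko 4/105; Junko 4/105; Kaede 4/105; Mariko 1/105; Midori 4/105; Reiko 1/3; Ryo 1/105; Satoshi 1/105; Takeshi 4/105; Umeko 2/15; Yori 1/105; Yoshiko 2/15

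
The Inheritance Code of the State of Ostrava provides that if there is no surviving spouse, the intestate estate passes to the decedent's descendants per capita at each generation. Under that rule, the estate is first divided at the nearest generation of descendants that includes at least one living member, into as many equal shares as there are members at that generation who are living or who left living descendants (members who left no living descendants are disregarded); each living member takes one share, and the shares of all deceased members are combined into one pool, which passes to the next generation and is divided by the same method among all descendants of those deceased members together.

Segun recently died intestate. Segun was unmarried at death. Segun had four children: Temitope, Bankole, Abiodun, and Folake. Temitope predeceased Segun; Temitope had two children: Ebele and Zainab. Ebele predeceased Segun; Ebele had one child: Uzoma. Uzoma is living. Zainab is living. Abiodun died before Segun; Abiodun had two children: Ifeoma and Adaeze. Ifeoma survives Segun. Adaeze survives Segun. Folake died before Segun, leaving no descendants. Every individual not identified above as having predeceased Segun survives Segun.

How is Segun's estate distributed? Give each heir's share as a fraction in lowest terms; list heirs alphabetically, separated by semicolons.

There is no surviving spouse, so the entire estate passes to Segun's descendants per capita at each generation.
At generation 1 (Temitope, Bankole, Abiodun) there are 3 shares of (1)/3 = 1/3 each.
Living: Bankole — each takes 1/3.
Deceased: Temitope and Abiodun. Their combined 2/3 is pooled and carried to generation 2.
At generation 2 (Ebele, Zainab, Ifeoma, Adaeze) there are 4 shares of (2/3)/4 = 1/6 each.
Living: Zainab, Ifeoma, and Adaeze — each takes 1/6.
Deceased: Ebele. That 1/6 share is carried to generation 3.
At generation 3 (Uzoma) there are 1 shares of (1/6)/1 = 1/6 each.
Living: Uzoma — each takes 1/6.

Adaeze 1/6; Bankole 1/3; Ifeoma 1/6; Uzoma 1/6; Zainab 1/6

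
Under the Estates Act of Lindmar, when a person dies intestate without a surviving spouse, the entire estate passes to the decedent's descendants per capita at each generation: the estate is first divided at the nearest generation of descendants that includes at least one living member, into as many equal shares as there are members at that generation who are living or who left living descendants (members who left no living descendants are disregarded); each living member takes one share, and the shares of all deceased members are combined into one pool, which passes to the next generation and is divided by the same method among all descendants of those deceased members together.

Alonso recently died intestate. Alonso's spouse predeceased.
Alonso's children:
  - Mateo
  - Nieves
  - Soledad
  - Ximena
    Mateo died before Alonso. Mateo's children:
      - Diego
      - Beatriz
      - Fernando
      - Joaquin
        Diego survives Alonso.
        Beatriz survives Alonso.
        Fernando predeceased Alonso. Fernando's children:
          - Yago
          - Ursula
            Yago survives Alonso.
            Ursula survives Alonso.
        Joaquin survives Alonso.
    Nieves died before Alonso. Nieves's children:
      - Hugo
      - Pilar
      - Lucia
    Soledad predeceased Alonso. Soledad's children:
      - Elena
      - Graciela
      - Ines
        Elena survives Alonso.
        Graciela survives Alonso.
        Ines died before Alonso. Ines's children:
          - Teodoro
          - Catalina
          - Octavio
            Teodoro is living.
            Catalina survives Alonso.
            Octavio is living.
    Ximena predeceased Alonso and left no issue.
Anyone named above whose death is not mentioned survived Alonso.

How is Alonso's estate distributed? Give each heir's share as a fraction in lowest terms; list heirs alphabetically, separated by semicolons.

There is no surviving spouse, so the entire estate passes to Alonso's descendants per capita at each generation.
No one at generation 1 (Mateo, Nieves, Soledad) is living; moving to the next generation.
At generation 2 (Diego, Beatriz, Fernando, Joaquin, Hugo, Pilar, Lucia, Elena, Graciela, Ines) there are 10 shares of (1)/10 = 1/10 each.
Living: Diego, Beatriz, Joaquin, Hugo, Pilar, Lucia, Elena, and Graciela — each takes 1/10.
Deceased: Fernando and Ines. Their combined 1/5 is pooled and carried to generation 3.
At generation 3 (Yago, Ursula, Teodoro, Catalina, Octavio) there are 5 shares of (1/5)/5 = 1/25 each.
Living: Yago, Ursula, Teodoro, Catalina, and Octavio — each takes 1/25.

Beatriz 1/10; Catalina 1/25; Diego 1/10; Elena 1/10; Graciela 1/10; Hugo 1/10; Joaquin 1/10; Lucia 1/10; Octavio 1/25; Pilar 1/10; Teodoro 1/25; Ursula 1/25; Yago 1/25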